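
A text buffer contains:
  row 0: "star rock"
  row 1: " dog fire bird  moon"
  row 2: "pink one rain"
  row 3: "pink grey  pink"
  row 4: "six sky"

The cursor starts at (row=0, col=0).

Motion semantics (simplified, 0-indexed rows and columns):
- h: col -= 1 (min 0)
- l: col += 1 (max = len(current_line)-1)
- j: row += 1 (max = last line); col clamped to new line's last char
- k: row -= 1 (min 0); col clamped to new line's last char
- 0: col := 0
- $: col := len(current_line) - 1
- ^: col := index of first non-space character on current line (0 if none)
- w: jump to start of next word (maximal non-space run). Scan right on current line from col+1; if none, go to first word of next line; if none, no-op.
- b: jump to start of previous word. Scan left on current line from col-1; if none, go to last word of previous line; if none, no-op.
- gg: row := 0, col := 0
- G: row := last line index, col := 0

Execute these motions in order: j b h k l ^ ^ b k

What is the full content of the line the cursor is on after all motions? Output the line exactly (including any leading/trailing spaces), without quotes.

After 1 (j): row=1 col=0 char='_'
After 2 (b): row=0 col=5 char='r'
After 3 (h): row=0 col=4 char='_'
After 4 (k): row=0 col=4 char='_'
After 5 (l): row=0 col=5 char='r'
After 6 (^): row=0 col=0 char='s'
After 7 (^): row=0 col=0 char='s'
After 8 (b): row=0 col=0 char='s'
After 9 (k): row=0 col=0 char='s'

Answer: star rock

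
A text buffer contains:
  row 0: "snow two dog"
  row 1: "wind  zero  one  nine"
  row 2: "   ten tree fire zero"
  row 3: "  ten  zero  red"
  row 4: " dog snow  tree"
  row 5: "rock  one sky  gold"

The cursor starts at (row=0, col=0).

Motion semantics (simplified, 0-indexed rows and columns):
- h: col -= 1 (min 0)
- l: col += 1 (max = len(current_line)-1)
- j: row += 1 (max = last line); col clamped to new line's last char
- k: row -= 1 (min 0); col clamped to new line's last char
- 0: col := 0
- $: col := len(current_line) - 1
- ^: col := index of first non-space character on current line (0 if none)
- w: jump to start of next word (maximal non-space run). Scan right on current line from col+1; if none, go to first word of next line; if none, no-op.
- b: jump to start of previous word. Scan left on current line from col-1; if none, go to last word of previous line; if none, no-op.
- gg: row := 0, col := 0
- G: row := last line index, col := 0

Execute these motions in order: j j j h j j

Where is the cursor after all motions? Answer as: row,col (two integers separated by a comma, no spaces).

Answer: 5,0

Derivation:
After 1 (j): row=1 col=0 char='w'
After 2 (j): row=2 col=0 char='_'
After 3 (j): row=3 col=0 char='_'
After 4 (h): row=3 col=0 char='_'
After 5 (j): row=4 col=0 char='_'
After 6 (j): row=5 col=0 char='r'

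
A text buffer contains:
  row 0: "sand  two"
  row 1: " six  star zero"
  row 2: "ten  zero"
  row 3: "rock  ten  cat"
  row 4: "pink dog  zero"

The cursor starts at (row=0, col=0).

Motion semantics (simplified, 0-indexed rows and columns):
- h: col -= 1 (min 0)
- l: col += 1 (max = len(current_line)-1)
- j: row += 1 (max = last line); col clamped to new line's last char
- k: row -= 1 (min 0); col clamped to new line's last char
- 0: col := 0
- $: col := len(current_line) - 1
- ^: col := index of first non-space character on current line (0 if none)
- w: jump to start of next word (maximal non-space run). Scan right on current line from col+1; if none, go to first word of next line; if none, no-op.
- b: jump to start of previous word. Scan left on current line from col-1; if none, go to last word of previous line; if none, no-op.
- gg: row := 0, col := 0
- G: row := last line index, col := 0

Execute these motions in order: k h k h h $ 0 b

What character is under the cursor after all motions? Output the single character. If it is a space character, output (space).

After 1 (k): row=0 col=0 char='s'
After 2 (h): row=0 col=0 char='s'
After 3 (k): row=0 col=0 char='s'
After 4 (h): row=0 col=0 char='s'
After 5 (h): row=0 col=0 char='s'
After 6 ($): row=0 col=8 char='o'
After 7 (0): row=0 col=0 char='s'
After 8 (b): row=0 col=0 char='s'

Answer: s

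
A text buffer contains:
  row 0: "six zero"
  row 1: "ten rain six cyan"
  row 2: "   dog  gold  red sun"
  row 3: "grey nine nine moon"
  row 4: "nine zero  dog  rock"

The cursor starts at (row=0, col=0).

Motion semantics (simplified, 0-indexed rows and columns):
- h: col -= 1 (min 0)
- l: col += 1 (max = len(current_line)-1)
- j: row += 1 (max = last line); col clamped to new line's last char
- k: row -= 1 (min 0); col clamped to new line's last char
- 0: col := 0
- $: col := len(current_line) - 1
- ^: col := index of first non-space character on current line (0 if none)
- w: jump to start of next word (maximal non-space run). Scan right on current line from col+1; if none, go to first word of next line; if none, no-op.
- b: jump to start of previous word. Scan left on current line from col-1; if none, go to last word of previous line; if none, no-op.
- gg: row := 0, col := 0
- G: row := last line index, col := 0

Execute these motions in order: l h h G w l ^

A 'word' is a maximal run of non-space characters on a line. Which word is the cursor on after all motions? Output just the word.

After 1 (l): row=0 col=1 char='i'
After 2 (h): row=0 col=0 char='s'
After 3 (h): row=0 col=0 char='s'
After 4 (G): row=4 col=0 char='n'
After 5 (w): row=4 col=5 char='z'
After 6 (l): row=4 col=6 char='e'
After 7 (^): row=4 col=0 char='n'

Answer: nine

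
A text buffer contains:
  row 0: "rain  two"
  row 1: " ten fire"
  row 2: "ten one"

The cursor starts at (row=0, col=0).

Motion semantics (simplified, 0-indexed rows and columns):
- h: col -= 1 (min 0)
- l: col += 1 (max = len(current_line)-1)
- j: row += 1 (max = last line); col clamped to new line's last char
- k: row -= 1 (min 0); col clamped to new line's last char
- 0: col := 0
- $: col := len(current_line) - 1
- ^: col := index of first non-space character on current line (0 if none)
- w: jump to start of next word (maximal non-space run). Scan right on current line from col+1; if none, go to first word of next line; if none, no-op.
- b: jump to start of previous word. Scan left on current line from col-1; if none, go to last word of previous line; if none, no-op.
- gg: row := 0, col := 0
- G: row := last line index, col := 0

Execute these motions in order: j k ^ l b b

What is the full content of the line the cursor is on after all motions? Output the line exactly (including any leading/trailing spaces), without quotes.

After 1 (j): row=1 col=0 char='_'
After 2 (k): row=0 col=0 char='r'
After 3 (^): row=0 col=0 char='r'
After 4 (l): row=0 col=1 char='a'
After 5 (b): row=0 col=0 char='r'
After 6 (b): row=0 col=0 char='r'

Answer: rain  two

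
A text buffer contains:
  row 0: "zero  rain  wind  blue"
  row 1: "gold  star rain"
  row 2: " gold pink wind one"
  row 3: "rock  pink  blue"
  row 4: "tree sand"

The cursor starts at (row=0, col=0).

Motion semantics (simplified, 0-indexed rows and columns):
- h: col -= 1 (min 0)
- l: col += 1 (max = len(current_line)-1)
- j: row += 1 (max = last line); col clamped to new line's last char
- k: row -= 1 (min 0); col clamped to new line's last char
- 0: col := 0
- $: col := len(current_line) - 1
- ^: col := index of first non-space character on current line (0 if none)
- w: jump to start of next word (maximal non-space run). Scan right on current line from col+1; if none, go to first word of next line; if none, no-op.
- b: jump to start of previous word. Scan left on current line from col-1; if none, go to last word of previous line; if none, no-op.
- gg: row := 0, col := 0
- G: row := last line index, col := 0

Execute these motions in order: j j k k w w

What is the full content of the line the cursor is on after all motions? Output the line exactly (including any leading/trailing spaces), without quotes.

After 1 (j): row=1 col=0 char='g'
After 2 (j): row=2 col=0 char='_'
After 3 (k): row=1 col=0 char='g'
After 4 (k): row=0 col=0 char='z'
After 5 (w): row=0 col=6 char='r'
After 6 (w): row=0 col=12 char='w'

Answer: zero  rain  wind  blue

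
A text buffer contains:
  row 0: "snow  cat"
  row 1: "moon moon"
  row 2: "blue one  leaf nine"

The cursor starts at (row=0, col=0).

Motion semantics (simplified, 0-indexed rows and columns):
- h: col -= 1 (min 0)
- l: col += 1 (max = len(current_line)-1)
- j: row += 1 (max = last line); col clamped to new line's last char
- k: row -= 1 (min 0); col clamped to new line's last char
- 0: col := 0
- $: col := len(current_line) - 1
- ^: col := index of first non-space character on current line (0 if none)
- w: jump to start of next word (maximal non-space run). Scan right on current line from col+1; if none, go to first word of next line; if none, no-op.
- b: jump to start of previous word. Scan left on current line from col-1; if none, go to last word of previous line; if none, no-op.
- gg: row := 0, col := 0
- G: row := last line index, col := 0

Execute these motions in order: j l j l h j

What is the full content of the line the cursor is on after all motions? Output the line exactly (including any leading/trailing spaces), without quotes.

Answer: blue one  leaf nine

Derivation:
After 1 (j): row=1 col=0 char='m'
After 2 (l): row=1 col=1 char='o'
After 3 (j): row=2 col=1 char='l'
After 4 (l): row=2 col=2 char='u'
After 5 (h): row=2 col=1 char='l'
After 6 (j): row=2 col=1 char='l'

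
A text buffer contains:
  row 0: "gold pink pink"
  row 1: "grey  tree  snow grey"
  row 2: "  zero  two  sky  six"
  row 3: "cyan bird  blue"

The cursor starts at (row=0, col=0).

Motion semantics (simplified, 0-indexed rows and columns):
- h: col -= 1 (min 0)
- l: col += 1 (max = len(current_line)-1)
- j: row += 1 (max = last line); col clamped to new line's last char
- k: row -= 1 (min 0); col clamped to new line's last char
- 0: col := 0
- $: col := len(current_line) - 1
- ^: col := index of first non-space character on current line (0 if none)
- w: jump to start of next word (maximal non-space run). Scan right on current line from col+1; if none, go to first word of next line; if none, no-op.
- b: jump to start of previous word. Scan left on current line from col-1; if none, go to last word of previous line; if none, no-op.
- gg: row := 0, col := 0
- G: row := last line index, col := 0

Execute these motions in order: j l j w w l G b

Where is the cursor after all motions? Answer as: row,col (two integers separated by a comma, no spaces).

After 1 (j): row=1 col=0 char='g'
After 2 (l): row=1 col=1 char='r'
After 3 (j): row=2 col=1 char='_'
After 4 (w): row=2 col=2 char='z'
After 5 (w): row=2 col=8 char='t'
After 6 (l): row=2 col=9 char='w'
After 7 (G): row=3 col=0 char='c'
After 8 (b): row=2 col=18 char='s'

Answer: 2,18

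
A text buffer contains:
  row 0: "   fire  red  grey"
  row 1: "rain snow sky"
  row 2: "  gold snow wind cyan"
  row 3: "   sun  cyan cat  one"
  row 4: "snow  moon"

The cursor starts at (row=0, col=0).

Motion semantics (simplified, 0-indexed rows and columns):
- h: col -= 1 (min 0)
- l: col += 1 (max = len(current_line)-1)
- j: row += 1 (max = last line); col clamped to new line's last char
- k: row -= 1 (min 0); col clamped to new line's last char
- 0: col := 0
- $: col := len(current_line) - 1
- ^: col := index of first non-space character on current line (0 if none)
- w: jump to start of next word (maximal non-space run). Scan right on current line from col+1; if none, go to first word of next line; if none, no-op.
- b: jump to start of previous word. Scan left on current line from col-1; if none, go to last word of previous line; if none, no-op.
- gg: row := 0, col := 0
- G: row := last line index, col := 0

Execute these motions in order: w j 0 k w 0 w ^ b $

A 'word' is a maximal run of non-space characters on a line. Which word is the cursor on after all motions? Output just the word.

After 1 (w): row=0 col=3 char='f'
After 2 (j): row=1 col=3 char='n'
After 3 (0): row=1 col=0 char='r'
After 4 (k): row=0 col=0 char='_'
After 5 (w): row=0 col=3 char='f'
After 6 (0): row=0 col=0 char='_'
After 7 (w): row=0 col=3 char='f'
After 8 (^): row=0 col=3 char='f'
After 9 (b): row=0 col=3 char='f'
After 10 ($): row=0 col=17 char='y'

Answer: grey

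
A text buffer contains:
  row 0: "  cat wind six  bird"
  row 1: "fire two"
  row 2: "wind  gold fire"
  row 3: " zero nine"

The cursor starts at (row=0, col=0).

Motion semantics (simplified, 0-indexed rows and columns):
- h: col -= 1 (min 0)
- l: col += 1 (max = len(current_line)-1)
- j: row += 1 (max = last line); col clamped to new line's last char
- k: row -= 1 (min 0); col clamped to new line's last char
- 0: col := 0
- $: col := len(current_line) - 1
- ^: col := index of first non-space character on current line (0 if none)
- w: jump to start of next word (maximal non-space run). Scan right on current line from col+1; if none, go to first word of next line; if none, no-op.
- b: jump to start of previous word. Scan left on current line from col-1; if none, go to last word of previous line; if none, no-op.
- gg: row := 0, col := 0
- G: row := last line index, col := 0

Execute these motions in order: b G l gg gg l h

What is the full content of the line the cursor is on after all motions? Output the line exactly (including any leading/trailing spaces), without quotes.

After 1 (b): row=0 col=0 char='_'
After 2 (G): row=3 col=0 char='_'
After 3 (l): row=3 col=1 char='z'
After 4 (gg): row=0 col=0 char='_'
After 5 (gg): row=0 col=0 char='_'
After 6 (l): row=0 col=1 char='_'
After 7 (h): row=0 col=0 char='_'

Answer:   cat wind six  bird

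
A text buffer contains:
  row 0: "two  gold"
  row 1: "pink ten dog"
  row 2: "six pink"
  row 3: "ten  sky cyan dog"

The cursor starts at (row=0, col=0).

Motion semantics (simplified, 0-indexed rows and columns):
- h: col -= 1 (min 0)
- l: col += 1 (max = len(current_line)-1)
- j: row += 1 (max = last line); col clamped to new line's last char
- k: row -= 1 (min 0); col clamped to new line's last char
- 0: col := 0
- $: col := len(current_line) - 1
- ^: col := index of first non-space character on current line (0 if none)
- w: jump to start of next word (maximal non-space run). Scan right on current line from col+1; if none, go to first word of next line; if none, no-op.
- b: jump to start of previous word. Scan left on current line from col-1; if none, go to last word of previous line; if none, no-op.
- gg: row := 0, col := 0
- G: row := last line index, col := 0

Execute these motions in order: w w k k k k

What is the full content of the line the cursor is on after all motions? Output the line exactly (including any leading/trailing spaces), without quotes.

After 1 (w): row=0 col=5 char='g'
After 2 (w): row=1 col=0 char='p'
After 3 (k): row=0 col=0 char='t'
After 4 (k): row=0 col=0 char='t'
After 5 (k): row=0 col=0 char='t'
After 6 (k): row=0 col=0 char='t'

Answer: two  gold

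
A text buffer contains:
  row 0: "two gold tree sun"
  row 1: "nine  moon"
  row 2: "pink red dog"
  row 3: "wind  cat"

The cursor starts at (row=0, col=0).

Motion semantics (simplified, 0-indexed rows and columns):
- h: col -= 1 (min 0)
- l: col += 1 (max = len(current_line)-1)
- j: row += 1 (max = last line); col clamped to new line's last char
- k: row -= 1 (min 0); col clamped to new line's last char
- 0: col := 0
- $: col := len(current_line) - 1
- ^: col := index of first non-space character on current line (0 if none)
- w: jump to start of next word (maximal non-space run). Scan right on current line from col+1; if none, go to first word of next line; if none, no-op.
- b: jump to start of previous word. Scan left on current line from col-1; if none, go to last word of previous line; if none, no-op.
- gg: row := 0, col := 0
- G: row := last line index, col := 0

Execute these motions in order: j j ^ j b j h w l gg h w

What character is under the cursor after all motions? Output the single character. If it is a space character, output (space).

Answer: g

Derivation:
After 1 (j): row=1 col=0 char='n'
After 2 (j): row=2 col=0 char='p'
After 3 (^): row=2 col=0 char='p'
After 4 (j): row=3 col=0 char='w'
After 5 (b): row=2 col=9 char='d'
After 6 (j): row=3 col=8 char='t'
After 7 (h): row=3 col=7 char='a'
After 8 (w): row=3 col=7 char='a'
After 9 (l): row=3 col=8 char='t'
After 10 (gg): row=0 col=0 char='t'
After 11 (h): row=0 col=0 char='t'
After 12 (w): row=0 col=4 char='g'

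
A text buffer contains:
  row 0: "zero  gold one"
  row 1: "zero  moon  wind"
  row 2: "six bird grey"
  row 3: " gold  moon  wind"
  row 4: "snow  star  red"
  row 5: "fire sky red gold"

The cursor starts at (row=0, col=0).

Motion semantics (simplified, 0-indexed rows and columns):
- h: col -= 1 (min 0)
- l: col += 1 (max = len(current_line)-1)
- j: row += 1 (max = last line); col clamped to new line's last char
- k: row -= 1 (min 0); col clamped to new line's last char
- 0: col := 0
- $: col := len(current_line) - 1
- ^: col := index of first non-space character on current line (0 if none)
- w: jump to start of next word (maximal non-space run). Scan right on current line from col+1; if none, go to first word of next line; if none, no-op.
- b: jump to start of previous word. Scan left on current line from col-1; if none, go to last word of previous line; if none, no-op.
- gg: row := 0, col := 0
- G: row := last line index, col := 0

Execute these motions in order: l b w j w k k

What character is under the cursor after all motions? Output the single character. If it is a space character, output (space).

Answer: n

Derivation:
After 1 (l): row=0 col=1 char='e'
After 2 (b): row=0 col=0 char='z'
After 3 (w): row=0 col=6 char='g'
After 4 (j): row=1 col=6 char='m'
After 5 (w): row=1 col=12 char='w'
After 6 (k): row=0 col=12 char='n'
After 7 (k): row=0 col=12 char='n'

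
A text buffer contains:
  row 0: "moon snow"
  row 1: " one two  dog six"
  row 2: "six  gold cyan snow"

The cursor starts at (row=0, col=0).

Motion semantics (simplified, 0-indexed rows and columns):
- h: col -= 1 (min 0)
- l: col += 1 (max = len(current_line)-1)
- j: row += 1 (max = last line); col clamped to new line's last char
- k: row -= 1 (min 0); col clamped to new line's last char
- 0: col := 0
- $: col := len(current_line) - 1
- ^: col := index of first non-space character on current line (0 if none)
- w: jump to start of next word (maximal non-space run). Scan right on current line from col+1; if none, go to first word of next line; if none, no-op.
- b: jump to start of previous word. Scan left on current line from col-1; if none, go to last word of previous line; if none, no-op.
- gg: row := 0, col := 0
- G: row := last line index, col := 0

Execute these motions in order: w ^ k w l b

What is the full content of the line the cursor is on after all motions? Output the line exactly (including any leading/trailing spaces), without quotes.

After 1 (w): row=0 col=5 char='s'
After 2 (^): row=0 col=0 char='m'
After 3 (k): row=0 col=0 char='m'
After 4 (w): row=0 col=5 char='s'
After 5 (l): row=0 col=6 char='n'
After 6 (b): row=0 col=5 char='s'

Answer: moon snow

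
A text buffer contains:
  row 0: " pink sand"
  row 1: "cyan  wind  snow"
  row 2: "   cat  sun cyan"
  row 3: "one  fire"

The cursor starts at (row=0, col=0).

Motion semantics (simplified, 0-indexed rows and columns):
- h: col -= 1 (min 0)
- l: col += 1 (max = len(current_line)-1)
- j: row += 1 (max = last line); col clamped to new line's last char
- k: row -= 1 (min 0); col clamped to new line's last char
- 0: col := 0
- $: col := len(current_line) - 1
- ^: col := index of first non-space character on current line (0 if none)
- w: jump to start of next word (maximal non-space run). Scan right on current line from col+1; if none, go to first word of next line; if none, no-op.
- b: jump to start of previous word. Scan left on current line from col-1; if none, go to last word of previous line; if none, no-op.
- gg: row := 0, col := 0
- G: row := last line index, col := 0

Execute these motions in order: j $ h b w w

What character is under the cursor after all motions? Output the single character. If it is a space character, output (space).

Answer: s

Derivation:
After 1 (j): row=1 col=0 char='c'
After 2 ($): row=1 col=15 char='w'
After 3 (h): row=1 col=14 char='o'
After 4 (b): row=1 col=12 char='s'
After 5 (w): row=2 col=3 char='c'
After 6 (w): row=2 col=8 char='s'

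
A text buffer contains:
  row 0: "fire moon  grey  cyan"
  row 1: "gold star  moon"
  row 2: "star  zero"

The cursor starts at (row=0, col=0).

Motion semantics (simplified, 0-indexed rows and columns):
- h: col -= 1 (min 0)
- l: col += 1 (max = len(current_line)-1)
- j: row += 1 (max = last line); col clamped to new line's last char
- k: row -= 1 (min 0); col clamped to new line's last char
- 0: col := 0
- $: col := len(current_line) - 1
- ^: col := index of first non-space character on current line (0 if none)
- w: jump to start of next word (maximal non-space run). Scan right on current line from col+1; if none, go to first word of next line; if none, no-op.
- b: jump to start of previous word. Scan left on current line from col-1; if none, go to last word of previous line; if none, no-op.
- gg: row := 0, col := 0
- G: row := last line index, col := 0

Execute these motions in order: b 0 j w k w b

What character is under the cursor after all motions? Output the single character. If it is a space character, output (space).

After 1 (b): row=0 col=0 char='f'
After 2 (0): row=0 col=0 char='f'
After 3 (j): row=1 col=0 char='g'
After 4 (w): row=1 col=5 char='s'
After 5 (k): row=0 col=5 char='m'
After 6 (w): row=0 col=11 char='g'
After 7 (b): row=0 col=5 char='m'

Answer: m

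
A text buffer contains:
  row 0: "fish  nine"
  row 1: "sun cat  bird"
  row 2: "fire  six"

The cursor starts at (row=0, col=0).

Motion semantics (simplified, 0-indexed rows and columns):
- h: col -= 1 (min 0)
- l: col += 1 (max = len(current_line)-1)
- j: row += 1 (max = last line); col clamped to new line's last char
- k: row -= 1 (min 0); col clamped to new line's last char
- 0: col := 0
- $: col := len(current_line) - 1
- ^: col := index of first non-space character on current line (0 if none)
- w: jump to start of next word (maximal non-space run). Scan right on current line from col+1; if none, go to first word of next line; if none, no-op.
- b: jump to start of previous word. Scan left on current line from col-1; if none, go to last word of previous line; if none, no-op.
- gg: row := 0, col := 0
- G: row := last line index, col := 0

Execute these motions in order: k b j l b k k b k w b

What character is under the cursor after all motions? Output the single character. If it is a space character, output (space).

Answer: f

Derivation:
After 1 (k): row=0 col=0 char='f'
After 2 (b): row=0 col=0 char='f'
After 3 (j): row=1 col=0 char='s'
After 4 (l): row=1 col=1 char='u'
After 5 (b): row=1 col=0 char='s'
After 6 (k): row=0 col=0 char='f'
After 7 (k): row=0 col=0 char='f'
After 8 (b): row=0 col=0 char='f'
After 9 (k): row=0 col=0 char='f'
After 10 (w): row=0 col=6 char='n'
After 11 (b): row=0 col=0 char='f'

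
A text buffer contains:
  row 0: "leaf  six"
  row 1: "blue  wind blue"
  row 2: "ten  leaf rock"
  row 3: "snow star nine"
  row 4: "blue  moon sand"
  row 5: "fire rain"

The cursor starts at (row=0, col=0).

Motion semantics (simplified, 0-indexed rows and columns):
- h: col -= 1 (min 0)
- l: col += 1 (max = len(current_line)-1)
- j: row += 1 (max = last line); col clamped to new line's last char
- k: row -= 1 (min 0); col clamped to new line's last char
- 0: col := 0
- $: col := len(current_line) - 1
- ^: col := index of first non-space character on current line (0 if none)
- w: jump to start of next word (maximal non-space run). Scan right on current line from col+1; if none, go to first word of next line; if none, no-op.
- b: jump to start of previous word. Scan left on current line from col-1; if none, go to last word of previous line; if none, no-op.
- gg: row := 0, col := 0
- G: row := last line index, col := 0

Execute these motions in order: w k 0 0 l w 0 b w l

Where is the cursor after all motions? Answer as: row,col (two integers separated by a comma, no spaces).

Answer: 0,7

Derivation:
After 1 (w): row=0 col=6 char='s'
After 2 (k): row=0 col=6 char='s'
After 3 (0): row=0 col=0 char='l'
After 4 (0): row=0 col=0 char='l'
After 5 (l): row=0 col=1 char='e'
After 6 (w): row=0 col=6 char='s'
After 7 (0): row=0 col=0 char='l'
After 8 (b): row=0 col=0 char='l'
After 9 (w): row=0 col=6 char='s'
After 10 (l): row=0 col=7 char='i'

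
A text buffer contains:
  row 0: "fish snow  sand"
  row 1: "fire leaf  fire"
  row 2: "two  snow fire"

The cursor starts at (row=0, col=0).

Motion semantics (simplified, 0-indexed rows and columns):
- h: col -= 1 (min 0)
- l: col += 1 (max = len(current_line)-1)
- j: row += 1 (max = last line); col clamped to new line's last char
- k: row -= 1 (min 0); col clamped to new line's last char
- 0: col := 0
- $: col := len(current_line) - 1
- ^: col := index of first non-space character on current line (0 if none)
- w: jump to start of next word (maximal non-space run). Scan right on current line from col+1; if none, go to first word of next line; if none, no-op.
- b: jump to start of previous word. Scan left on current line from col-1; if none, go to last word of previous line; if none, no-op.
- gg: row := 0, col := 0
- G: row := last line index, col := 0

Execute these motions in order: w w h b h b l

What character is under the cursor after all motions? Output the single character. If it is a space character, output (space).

Answer: i

Derivation:
After 1 (w): row=0 col=5 char='s'
After 2 (w): row=0 col=11 char='s'
After 3 (h): row=0 col=10 char='_'
After 4 (b): row=0 col=5 char='s'
After 5 (h): row=0 col=4 char='_'
After 6 (b): row=0 col=0 char='f'
After 7 (l): row=0 col=1 char='i'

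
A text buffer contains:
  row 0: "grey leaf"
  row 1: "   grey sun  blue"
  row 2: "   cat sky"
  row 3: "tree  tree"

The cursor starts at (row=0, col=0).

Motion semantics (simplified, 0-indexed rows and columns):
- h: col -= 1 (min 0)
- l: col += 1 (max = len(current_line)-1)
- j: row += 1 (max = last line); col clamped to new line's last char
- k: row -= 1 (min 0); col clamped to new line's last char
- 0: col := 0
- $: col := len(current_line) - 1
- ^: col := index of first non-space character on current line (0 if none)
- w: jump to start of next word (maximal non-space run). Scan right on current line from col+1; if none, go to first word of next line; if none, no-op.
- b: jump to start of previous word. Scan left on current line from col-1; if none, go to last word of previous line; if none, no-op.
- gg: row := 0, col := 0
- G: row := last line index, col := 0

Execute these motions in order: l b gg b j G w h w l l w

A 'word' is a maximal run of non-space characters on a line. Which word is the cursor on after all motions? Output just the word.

Answer: tree

Derivation:
After 1 (l): row=0 col=1 char='r'
After 2 (b): row=0 col=0 char='g'
After 3 (gg): row=0 col=0 char='g'
After 4 (b): row=0 col=0 char='g'
After 5 (j): row=1 col=0 char='_'
After 6 (G): row=3 col=0 char='t'
After 7 (w): row=3 col=6 char='t'
After 8 (h): row=3 col=5 char='_'
After 9 (w): row=3 col=6 char='t'
After 10 (l): row=3 col=7 char='r'
After 11 (l): row=3 col=8 char='e'
After 12 (w): row=3 col=8 char='e'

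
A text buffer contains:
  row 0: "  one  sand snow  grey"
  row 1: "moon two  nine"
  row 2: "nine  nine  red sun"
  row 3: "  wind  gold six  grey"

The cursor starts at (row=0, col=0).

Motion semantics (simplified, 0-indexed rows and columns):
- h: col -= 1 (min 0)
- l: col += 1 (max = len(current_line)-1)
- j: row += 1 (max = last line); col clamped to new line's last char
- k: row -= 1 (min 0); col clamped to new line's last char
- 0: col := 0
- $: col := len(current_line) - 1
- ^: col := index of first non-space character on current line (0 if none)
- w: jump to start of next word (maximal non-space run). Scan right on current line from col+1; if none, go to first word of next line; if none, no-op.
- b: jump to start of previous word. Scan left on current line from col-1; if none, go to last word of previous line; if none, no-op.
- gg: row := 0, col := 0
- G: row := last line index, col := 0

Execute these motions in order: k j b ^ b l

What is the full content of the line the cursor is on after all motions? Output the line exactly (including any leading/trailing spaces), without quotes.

After 1 (k): row=0 col=0 char='_'
After 2 (j): row=1 col=0 char='m'
After 3 (b): row=0 col=18 char='g'
After 4 (^): row=0 col=2 char='o'
After 5 (b): row=0 col=2 char='o'
After 6 (l): row=0 col=3 char='n'

Answer:   one  sand snow  grey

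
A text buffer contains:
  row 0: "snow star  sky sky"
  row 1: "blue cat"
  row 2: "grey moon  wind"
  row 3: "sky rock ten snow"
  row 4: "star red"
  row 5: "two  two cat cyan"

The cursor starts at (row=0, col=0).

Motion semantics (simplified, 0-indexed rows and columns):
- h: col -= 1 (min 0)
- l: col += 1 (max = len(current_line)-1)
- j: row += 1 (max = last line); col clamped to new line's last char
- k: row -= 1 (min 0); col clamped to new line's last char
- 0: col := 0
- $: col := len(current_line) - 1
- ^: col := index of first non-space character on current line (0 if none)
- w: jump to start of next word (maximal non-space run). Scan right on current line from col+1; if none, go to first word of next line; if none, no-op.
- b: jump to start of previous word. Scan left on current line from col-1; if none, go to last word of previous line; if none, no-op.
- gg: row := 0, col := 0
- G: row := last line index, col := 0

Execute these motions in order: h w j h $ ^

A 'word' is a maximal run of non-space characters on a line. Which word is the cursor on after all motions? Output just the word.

After 1 (h): row=0 col=0 char='s'
After 2 (w): row=0 col=5 char='s'
After 3 (j): row=1 col=5 char='c'
After 4 (h): row=1 col=4 char='_'
After 5 ($): row=1 col=7 char='t'
After 6 (^): row=1 col=0 char='b'

Answer: blue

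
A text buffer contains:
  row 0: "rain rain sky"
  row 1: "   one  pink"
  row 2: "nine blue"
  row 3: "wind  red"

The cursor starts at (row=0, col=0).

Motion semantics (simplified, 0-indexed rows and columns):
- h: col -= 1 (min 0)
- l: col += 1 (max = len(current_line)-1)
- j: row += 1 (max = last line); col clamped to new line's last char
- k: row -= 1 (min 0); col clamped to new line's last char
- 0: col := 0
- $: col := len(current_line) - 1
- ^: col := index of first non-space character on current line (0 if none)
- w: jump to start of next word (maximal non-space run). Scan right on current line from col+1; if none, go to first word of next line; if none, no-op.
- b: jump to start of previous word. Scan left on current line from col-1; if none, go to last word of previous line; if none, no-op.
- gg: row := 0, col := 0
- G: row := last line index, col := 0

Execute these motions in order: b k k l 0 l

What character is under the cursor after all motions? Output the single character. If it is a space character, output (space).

Answer: a

Derivation:
After 1 (b): row=0 col=0 char='r'
After 2 (k): row=0 col=0 char='r'
After 3 (k): row=0 col=0 char='r'
After 4 (l): row=0 col=1 char='a'
After 5 (0): row=0 col=0 char='r'
After 6 (l): row=0 col=1 char='a'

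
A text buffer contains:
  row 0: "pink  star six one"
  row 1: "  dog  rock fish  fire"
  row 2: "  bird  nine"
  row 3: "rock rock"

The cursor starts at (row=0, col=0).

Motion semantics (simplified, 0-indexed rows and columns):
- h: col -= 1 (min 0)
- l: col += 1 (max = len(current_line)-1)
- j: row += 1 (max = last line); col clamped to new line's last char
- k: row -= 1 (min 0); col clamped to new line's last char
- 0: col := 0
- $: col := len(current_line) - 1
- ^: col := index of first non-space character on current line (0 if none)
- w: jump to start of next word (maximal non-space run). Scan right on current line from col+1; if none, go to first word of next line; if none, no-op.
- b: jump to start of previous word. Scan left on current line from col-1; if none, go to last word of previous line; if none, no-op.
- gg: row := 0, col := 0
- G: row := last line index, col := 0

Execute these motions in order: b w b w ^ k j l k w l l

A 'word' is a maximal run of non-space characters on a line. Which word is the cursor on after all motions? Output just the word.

Answer: star

Derivation:
After 1 (b): row=0 col=0 char='p'
After 2 (w): row=0 col=6 char='s'
After 3 (b): row=0 col=0 char='p'
After 4 (w): row=0 col=6 char='s'
After 5 (^): row=0 col=0 char='p'
After 6 (k): row=0 col=0 char='p'
After 7 (j): row=1 col=0 char='_'
After 8 (l): row=1 col=1 char='_'
After 9 (k): row=0 col=1 char='i'
After 10 (w): row=0 col=6 char='s'
After 11 (l): row=0 col=7 char='t'
After 12 (l): row=0 col=8 char='a'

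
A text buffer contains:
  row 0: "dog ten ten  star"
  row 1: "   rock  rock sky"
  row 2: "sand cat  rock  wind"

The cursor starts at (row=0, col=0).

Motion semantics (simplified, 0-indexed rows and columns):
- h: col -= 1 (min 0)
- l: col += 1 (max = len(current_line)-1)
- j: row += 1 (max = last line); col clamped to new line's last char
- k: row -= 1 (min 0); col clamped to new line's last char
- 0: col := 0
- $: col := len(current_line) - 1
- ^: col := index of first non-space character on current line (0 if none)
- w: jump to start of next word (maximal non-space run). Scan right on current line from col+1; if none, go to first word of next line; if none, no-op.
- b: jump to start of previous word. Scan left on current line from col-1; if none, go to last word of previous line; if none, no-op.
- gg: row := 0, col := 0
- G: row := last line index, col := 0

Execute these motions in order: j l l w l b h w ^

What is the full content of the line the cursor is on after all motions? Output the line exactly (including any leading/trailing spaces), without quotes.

After 1 (j): row=1 col=0 char='_'
After 2 (l): row=1 col=1 char='_'
After 3 (l): row=1 col=2 char='_'
After 4 (w): row=1 col=3 char='r'
After 5 (l): row=1 col=4 char='o'
After 6 (b): row=1 col=3 char='r'
After 7 (h): row=1 col=2 char='_'
After 8 (w): row=1 col=3 char='r'
After 9 (^): row=1 col=3 char='r'

Answer:    rock  rock sky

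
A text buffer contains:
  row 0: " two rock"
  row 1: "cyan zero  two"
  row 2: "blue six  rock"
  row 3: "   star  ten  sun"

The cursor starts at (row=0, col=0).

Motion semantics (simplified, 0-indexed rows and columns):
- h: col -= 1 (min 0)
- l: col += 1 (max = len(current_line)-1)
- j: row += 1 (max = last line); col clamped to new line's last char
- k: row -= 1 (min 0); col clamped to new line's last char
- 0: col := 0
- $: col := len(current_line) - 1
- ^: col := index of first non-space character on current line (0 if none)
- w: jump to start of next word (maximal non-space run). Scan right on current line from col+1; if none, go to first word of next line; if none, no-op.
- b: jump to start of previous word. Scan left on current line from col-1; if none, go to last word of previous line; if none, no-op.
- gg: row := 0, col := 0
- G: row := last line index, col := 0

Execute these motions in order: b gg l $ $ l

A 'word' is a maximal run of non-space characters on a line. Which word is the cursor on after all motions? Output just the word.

Answer: rock

Derivation:
After 1 (b): row=0 col=0 char='_'
After 2 (gg): row=0 col=0 char='_'
After 3 (l): row=0 col=1 char='t'
After 4 ($): row=0 col=8 char='k'
After 5 ($): row=0 col=8 char='k'
After 6 (l): row=0 col=8 char='k'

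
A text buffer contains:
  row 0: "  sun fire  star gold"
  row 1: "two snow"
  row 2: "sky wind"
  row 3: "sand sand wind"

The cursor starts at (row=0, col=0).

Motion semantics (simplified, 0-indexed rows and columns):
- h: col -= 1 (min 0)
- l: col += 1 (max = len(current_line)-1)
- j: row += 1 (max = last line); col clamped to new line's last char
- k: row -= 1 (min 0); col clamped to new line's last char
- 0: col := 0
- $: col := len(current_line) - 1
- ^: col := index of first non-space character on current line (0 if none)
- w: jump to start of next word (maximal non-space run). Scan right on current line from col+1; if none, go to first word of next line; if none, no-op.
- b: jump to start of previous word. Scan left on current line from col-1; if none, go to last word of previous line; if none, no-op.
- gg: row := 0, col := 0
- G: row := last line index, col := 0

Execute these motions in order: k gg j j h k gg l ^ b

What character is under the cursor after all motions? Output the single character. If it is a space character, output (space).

Answer: s

Derivation:
After 1 (k): row=0 col=0 char='_'
After 2 (gg): row=0 col=0 char='_'
After 3 (j): row=1 col=0 char='t'
After 4 (j): row=2 col=0 char='s'
After 5 (h): row=2 col=0 char='s'
After 6 (k): row=1 col=0 char='t'
After 7 (gg): row=0 col=0 char='_'
After 8 (l): row=0 col=1 char='_'
After 9 (^): row=0 col=2 char='s'
After 10 (b): row=0 col=2 char='s'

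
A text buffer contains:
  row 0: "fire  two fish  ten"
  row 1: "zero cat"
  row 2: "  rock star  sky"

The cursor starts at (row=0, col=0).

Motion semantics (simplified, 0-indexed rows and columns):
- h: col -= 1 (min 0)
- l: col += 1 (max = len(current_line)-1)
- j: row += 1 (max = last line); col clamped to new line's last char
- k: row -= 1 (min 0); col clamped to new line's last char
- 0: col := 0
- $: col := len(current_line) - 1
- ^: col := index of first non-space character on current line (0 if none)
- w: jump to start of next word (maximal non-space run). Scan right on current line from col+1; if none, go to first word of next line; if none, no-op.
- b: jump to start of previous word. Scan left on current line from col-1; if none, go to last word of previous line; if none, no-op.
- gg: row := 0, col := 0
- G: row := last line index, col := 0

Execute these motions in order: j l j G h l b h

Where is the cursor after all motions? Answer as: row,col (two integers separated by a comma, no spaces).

After 1 (j): row=1 col=0 char='z'
After 2 (l): row=1 col=1 char='e'
After 3 (j): row=2 col=1 char='_'
After 4 (G): row=2 col=0 char='_'
After 5 (h): row=2 col=0 char='_'
After 6 (l): row=2 col=1 char='_'
After 7 (b): row=1 col=5 char='c'
After 8 (h): row=1 col=4 char='_'

Answer: 1,4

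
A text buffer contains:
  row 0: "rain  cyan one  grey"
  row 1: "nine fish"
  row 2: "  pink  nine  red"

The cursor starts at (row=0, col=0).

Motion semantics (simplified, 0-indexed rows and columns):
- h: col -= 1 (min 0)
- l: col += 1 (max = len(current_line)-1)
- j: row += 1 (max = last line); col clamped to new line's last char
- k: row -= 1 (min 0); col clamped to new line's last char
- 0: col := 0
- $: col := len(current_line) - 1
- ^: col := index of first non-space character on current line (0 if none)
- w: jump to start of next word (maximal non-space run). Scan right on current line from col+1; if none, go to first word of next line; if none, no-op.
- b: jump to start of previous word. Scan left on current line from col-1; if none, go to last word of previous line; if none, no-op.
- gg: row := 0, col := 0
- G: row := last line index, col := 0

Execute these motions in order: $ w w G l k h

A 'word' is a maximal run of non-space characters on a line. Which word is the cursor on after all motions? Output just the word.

After 1 ($): row=0 col=19 char='y'
After 2 (w): row=1 col=0 char='n'
After 3 (w): row=1 col=5 char='f'
After 4 (G): row=2 col=0 char='_'
After 5 (l): row=2 col=1 char='_'
After 6 (k): row=1 col=1 char='i'
After 7 (h): row=1 col=0 char='n'

Answer: nine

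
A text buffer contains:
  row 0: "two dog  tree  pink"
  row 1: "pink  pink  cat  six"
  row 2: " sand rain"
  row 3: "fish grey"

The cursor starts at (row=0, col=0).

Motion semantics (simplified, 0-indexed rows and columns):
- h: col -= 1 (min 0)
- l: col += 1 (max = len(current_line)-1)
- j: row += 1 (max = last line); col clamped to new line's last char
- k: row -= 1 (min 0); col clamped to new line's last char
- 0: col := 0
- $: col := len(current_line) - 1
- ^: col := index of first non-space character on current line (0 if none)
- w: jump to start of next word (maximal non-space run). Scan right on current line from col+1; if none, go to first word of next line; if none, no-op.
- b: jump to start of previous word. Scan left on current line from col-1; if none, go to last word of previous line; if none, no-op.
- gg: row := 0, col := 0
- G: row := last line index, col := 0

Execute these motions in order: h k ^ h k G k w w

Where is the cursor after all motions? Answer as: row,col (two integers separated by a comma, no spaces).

After 1 (h): row=0 col=0 char='t'
After 2 (k): row=0 col=0 char='t'
After 3 (^): row=0 col=0 char='t'
After 4 (h): row=0 col=0 char='t'
After 5 (k): row=0 col=0 char='t'
After 6 (G): row=3 col=0 char='f'
After 7 (k): row=2 col=0 char='_'
After 8 (w): row=2 col=1 char='s'
After 9 (w): row=2 col=6 char='r'

Answer: 2,6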